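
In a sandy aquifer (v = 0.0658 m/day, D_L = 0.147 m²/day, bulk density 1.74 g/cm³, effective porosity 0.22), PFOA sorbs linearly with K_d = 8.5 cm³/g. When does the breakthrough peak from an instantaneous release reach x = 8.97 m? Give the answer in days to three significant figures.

7270 days

Retardation factor R = 1 + ρ_b·K_d/n = 1 + 1.74 × 8.5/0.22 = 68.23.
Sorption retards both mechanisms: v_R = v/R = 0.0009644 m/day, D_R = D/R = 0.002154 m²/day.
Peak time from v_R²t² + 2D_R t − x² = 0: t = (√(D_R² + v_R²x²) − D_R)/v_R².
√(D_R² + v_R²x²) = √(0.002154² + 0.0009644² × 8.97²) = 0.008915; v_R² = 9.301e-07.
t = (0.008915 − 0.002154)/9.301e-07 = 7270 days.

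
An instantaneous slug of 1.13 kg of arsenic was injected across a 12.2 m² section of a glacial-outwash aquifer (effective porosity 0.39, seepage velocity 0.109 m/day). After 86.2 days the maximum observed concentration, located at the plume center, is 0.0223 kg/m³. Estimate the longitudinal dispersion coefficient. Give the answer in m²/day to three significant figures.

0.105 m²/day

At the plume center C_max = M/(n_e·A·√(4πDt)), so D = M²/(4πt·(n_e·A·C_max)²).
n_e·A·C_max = 0.39 × 12.2 × 0.0223 = 0.1061 kg/m.
D = 1.13²/(4π × 86.2 × 0.1061²) = 0.105 m²/day.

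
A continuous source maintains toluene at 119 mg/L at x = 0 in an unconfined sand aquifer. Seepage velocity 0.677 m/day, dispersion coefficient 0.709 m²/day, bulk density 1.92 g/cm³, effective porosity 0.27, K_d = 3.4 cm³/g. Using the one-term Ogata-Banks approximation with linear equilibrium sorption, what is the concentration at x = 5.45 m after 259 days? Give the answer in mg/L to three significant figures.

77.8 mg/L

Retardation factor R = 1 + ρ_b·K_d/n = 1 + 1.92 × 3.4/0.27 = 25.18.
Sorption retards both mechanisms: v_R = v/R = 0.02689 m/day, D_R = D/R = 0.02816 m²/day.
v_R·t = 0.02689 × 259 = 6.96451 m; 2√(D_R t) = 5.401 m; argument = (5.45 − 6.96451)/5.401 = -0.2804.
C = C₀ × ½·erfc(-0.2804) = 119 × 0.6541 = 77.8 mg/L.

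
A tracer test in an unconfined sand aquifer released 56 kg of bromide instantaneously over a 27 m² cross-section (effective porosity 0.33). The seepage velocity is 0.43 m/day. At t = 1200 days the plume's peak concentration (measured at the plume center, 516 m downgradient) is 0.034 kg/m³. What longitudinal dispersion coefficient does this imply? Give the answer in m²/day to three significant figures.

At the plume center C_max = M/(n_e·A·√(4πDt)), so D = M²/(4πt·(n_e·A·C_max)²).
n_e·A·C_max = 0.33 × 27 × 0.034 = 0.3029 kg/m.
D = 56²/(4π × 1200 × 0.3029²) = 2.27 m²/day.

2.27 m²/day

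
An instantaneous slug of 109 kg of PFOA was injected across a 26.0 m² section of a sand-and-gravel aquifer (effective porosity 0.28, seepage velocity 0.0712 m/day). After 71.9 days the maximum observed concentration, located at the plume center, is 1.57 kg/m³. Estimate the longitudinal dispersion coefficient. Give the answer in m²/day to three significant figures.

0.101 m²/day

At the plume center C_max = M/(n_e·A·√(4πDt)), so D = M²/(4πt·(n_e·A·C_max)²).
n_e·A·C_max = 0.28 × 26.0 × 1.57 = 11.43 kg/m.
D = 109²/(4π × 71.9 × 11.43²) = 0.101 m²/day.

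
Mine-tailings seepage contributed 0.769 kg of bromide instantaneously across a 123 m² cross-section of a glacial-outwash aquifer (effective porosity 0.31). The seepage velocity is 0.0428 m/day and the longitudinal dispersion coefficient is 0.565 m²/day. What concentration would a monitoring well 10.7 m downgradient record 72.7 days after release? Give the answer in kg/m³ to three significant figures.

For an instantaneous plane source, C(x,t) = M/(n_e·A·√(4πDt)) · exp(−(x−vt)²/(4Dt)), with n_e·A the pore (flow) area.
Plume center vt = 0.0428 × 72.7 = 3.11156 m, so the well at 10.7 m is 7.58844 m downgradient of the peak.
√(4πDt) = 22.72 m, giving peak height M/(n_e·A·√(4πDt)) = 0.769/(0.31 × 123 × 22.72) = 0.0008877 kg/m³.
(x−vt)²/(4Dt) = (7.58844)²/(4 × 0.565 × 72.7) = 0.3505; exp(−0.3505) = 0.7043.
C = 0.0008877 × 0.7043 = 0.000625 kg/m³.

0.000625 kg/m³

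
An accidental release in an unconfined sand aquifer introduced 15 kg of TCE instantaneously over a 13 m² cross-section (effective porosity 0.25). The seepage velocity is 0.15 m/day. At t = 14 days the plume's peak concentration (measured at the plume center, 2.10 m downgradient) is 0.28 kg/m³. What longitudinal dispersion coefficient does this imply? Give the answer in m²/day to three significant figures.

At the plume center C_max = M/(n_e·A·√(4πDt)), so D = M²/(4πt·(n_e·A·C_max)²).
n_e·A·C_max = 0.25 × 13 × 0.28 = 0.9100 kg/m.
D = 15²/(4π × 14 × 0.9100²) = 1.54 m²/day.

1.54 m²/day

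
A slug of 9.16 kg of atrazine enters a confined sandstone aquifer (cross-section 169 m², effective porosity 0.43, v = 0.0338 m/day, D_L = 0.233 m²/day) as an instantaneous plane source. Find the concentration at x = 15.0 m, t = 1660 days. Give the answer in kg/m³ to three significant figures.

For an instantaneous plane source, C(x,t) = M/(n_e·A·√(4πDt)) · exp(−(x−vt)²/(4Dt)), with n_e·A the pore (flow) area.
Plume center vt = 0.0338 × 1660 = 56.108 m, so the well at 15.0 m is 41.108 m upgradient of the peak.
√(4πDt) = 69.72 m, giving peak height M/(n_e·A·√(4πDt)) = 9.16/(0.43 × 169 × 69.72) = 0.001808 kg/m³.
(x−vt)²/(4Dt) = (-41.108)²/(4 × 0.233 × 1660) = 1.092; exp(−1.092) = 0.3355.
C = 0.001808 × 0.3355 = 0.000607 kg/m³.

0.000607 kg/m³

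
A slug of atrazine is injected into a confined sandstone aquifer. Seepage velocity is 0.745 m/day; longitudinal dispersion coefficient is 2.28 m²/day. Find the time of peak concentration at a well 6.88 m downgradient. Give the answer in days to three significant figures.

For the 1D instantaneous-source solution, setting ∂C/∂t = 0 at fixed x gives v²t² + 2Dt − x² = 0, so t = (√(D² + v²x²) − D)/v².
√(D² + v²x²) = √(2.28² + 0.745² × 6.88²) = 5.610; v² = 0.555025.
t = (5.610 − 2.28)/0.555025 = 6.00 days (vs. the pure-advection estimate x/v = 9.23 d).

6.00 days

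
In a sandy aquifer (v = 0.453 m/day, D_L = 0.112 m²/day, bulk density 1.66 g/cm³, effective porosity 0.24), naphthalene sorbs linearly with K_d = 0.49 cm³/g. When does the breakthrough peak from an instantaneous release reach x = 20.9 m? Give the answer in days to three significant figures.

200 days

Retardation factor R = 1 + ρ_b·K_d/n = 1 + 1.66 × 0.49/0.24 = 4.389.
Sorption retards both mechanisms: v_R = v/R = 0.1032 m/day, D_R = D/R = 0.02552 m²/day.
Peak time from v_R²t² + 2D_R t − x² = 0: t = (√(D_R² + v_R²x²) − D_R)/v_R².
√(D_R² + v_R²x²) = √(0.02552² + 0.1032² × 20.9²) = 2.157; v_R² = 0.01065.
t = (2.157 − 0.02552)/0.01065 = 200 days.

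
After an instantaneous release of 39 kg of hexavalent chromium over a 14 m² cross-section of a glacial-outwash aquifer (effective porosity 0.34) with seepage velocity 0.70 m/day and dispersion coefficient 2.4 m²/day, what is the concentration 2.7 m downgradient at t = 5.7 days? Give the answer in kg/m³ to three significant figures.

For an instantaneous plane source, C(x,t) = M/(n_e·A·√(4πDt)) · exp(−(x−vt)²/(4Dt)), with n_e·A the pore (flow) area.
Plume center vt = 0.70 × 5.7 = 3.99 m, so the well at 2.7 m is 1.29 m upgradient of the peak.
√(4πDt) = 13.11 m, giving peak height M/(n_e·A·√(4πDt)) = 39/(0.34 × 14 × 13.11) = 0.6250 kg/m³.
(x−vt)²/(4Dt) = (-1.29)²/(4 × 2.4 × 5.7) = 0.03041; exp(−0.03041) = 0.9700.
C = 0.6250 × 0.9700 = 0.606 kg/m³.

0.606 kg/m³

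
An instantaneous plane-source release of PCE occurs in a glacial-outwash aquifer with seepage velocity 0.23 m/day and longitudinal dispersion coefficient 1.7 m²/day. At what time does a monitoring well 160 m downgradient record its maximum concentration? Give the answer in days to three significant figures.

For the 1D instantaneous-source solution, setting ∂C/∂t = 0 at fixed x gives v²t² + 2Dt − x² = 0, so t = (√(D² + v²x²) − D)/v².
√(D² + v²x²) = √(1.7² + 0.23² × 160²) = 36.84; v² = 0.0529.
t = (36.84 − 1.7)/0.0529 = 664 days (vs. the pure-advection estimate x/v = 696 d).

664 days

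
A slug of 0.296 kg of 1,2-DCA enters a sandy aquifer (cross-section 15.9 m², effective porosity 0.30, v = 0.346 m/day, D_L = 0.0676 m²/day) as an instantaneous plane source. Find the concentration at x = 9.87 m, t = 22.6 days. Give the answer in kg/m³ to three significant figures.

For an instantaneous plane source, C(x,t) = M/(n_e·A·√(4πDt)) · exp(−(x−vt)²/(4Dt)), with n_e·A the pore (flow) area.
Plume center vt = 0.346 × 22.6 = 7.8196 m, so the well at 9.87 m is 2.0504 m downgradient of the peak.
√(4πDt) = 4.382 m, giving peak height M/(n_e·A·√(4πDt)) = 0.296/(0.30 × 15.9 × 4.382) = 0.01416 kg/m³.
(x−vt)²/(4Dt) = (2.0504)²/(4 × 0.0676 × 22.6) = 0.6880; exp(−0.6880) = 0.5026.
C = 0.01416 × 0.5026 = 0.00712 kg/m³.

0.00712 kg/m³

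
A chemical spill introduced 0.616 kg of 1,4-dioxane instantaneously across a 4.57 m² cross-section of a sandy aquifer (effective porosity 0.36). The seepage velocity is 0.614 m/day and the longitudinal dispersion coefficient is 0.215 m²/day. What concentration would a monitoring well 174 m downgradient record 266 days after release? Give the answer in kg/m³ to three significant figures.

0.00849 kg/m³

For an instantaneous plane source, C(x,t) = M/(n_e·A·√(4πDt)) · exp(−(x−vt)²/(4Dt)), with n_e·A the pore (flow) area.
Plume center vt = 0.614 × 266 = 163.324 m, so the well at 174 m is 10.676 m downgradient of the peak.
√(4πDt) = 26.81 m, giving peak height M/(n_e·A·√(4πDt)) = 0.616/(0.36 × 4.57 × 26.81) = 0.01397 kg/m³.
(x−vt)²/(4Dt) = (10.676)²/(4 × 0.215 × 266) = 0.4982; exp(−0.4982) = 0.6076.
C = 0.01397 × 0.6076 = 0.00849 kg/m³.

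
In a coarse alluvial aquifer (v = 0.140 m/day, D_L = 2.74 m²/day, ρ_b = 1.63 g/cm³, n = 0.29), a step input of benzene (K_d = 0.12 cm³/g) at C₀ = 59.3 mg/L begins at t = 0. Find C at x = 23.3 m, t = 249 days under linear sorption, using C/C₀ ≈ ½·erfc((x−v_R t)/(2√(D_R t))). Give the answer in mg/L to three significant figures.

Retardation factor R = 1 + ρ_b·K_d/n = 1 + 1.63 × 0.12/0.29 = 1.674.
Sorption retards both mechanisms: v_R = v/R = 0.08363 m/day, D_R = D/R = 1.637 m²/day.
v_R·t = 0.08363 × 249 = 20.82387 m; 2√(D_R t) = 40.38 m; argument = (23.3 − 20.82387)/40.38 = 0.06132.
C = C₀ × ½·erfc(0.06132) = 59.3 × 0.4654 = 27.6 mg/L.

27.6 mg/L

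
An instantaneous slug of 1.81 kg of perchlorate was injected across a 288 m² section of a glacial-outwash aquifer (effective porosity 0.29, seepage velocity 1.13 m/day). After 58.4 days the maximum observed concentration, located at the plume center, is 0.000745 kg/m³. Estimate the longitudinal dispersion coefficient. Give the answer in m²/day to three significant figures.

At the plume center C_max = M/(n_e·A·√(4πDt)), so D = M²/(4πt·(n_e·A·C_max)²).
n_e·A·C_max = 0.29 × 288 × 0.000745 = 0.06222 kg/m.
D = 1.81²/(4π × 58.4 × 0.06222²) = 1.15 m²/day.

1.15 m²/day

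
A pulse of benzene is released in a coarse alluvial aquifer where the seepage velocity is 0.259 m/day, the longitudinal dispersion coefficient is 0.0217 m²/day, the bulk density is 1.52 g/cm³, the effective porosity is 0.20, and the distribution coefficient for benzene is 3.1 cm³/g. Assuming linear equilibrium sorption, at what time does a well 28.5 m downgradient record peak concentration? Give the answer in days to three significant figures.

Retardation factor R = 1 + ρ_b·K_d/n = 1 + 1.52 × 3.1/0.20 = 24.56.
Sorption retards both mechanisms: v_R = v/R = 0.01055 m/day, D_R = D/R = 0.0008836 m²/day.
Peak time from v_R²t² + 2D_R t − x² = 0: t = (√(D_R² + v_R²x²) − D_R)/v_R².
√(D_R² + v_R²x²) = √(0.0008836² + 0.01055² × 28.5²) = 0.3007; v_R² = 0.0001113.
t = (0.3007 − 0.0008836)/0.0001113 = 2690 days.

2690 days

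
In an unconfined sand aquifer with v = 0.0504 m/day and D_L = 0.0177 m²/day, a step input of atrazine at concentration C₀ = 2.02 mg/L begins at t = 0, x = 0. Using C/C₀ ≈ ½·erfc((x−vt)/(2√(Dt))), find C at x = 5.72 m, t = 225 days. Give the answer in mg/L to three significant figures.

For a continuous step input, C/C₀ ≈ ½·erfc((x−vt)/(2√(Dt))).
vt = 0.0504 × 225 = 11.34 m and 2√(Dt) = 2√(0.0177 × 225) = 3.991 m.
Argument (x−vt)/(2√(Dt)) = (5.72 − 11.34)/3.991 = -1.408; ½·erfc(-1.408) = 0.9768.
C = 2.02 × 0.9768 = 1.97 mg/L.

1.97 mg/L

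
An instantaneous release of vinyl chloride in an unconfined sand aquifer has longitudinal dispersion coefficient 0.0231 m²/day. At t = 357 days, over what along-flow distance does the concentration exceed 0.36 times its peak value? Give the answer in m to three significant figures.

11.6 m

The plume is Gaussian with σ = √(2Dt) = √(2 × 0.0231 × 357) = 4.061 m.
C/C_peak = exp(−Δx²/(2σ²)) = 0.36 ⇒ Δx = σ·√(−2 ln 0.36) = 4.061 × 1.429 = 5.803 m.
Width = 2Δx = 11.6 m.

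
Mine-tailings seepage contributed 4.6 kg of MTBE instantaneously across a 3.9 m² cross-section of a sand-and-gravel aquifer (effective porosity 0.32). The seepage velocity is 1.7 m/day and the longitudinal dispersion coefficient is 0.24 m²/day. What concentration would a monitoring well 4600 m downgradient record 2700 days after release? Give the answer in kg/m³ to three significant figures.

0.0393 kg/m³

For an instantaneous plane source, C(x,t) = M/(n_e·A·√(4πDt)) · exp(−(x−vt)²/(4Dt)), with n_e·A the pore (flow) area.
Plume center vt = 1.7 × 2700 = 4590 m, so the well at 4600 m is 10 m downgradient of the peak.
√(4πDt) = 90.24 m, giving peak height M/(n_e·A·√(4πDt)) = 4.6/(0.32 × 3.9 × 90.24) = 0.04085 kg/m³.
(x−vt)²/(4Dt) = (10)²/(4 × 0.24 × 2700) = 0.03858; exp(−0.03858) = 0.9622.
C = 0.04085 × 0.9622 = 0.0393 kg/m³.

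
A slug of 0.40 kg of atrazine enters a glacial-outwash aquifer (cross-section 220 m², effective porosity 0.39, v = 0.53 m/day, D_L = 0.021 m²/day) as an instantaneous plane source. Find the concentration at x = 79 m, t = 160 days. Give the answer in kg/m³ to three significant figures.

5.87e-05 kg/m³

For an instantaneous plane source, C(x,t) = M/(n_e·A·√(4πDt)) · exp(−(x−vt)²/(4Dt)), with n_e·A the pore (flow) area.
Plume center vt = 0.53 × 160 = 84.8 m, so the well at 79 m is 5.8 m upgradient of the peak.
√(4πDt) = 6.498 m, giving peak height M/(n_e·A·√(4πDt)) = 0.40/(0.39 × 220 × 6.498) = 0.0007175 kg/m³.
(x−vt)²/(4Dt) = (-5.8)²/(4 × 0.021 × 160) = 2.503; exp(−2.503) = 0.08184.
C = 0.0007175 × 0.08184 = 5.87e-05 kg/m³.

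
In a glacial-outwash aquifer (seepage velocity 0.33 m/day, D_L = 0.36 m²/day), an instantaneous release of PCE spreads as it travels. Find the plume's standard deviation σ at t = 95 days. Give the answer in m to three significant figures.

8.27 m

Dispersive spreading gives a Gaussian with σ² = 2Dt; advection only shifts the center.
σ = √(2 × 0.36 × 95) = 8.27 m.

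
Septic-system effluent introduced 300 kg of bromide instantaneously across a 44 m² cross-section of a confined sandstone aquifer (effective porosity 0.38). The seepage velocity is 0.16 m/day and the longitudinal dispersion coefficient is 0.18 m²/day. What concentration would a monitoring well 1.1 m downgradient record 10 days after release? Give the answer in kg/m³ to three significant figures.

3.64 kg/m³

For an instantaneous plane source, C(x,t) = M/(n_e·A·√(4πDt)) · exp(−(x−vt)²/(4Dt)), with n_e·A the pore (flow) area.
Plume center vt = 0.16 × 10 = 1.6 m, so the well at 1.1 m is 0.5 m upgradient of the peak.
√(4πDt) = 4.756 m, giving peak height M/(n_e·A·√(4πDt)) = 300/(0.38 × 44 × 4.756) = 3.773 kg/m³.
(x−vt)²/(4Dt) = (-0.5)²/(4 × 0.18 × 10) = 0.03472; exp(−0.03472) = 0.9659.
C = 3.773 × 0.9659 = 3.64 kg/m³.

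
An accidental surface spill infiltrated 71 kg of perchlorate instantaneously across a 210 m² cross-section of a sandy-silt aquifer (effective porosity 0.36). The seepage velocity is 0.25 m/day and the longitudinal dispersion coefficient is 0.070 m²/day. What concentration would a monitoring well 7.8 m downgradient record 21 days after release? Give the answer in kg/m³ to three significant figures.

For an instantaneous plane source, C(x,t) = M/(n_e·A·√(4πDt)) · exp(−(x−vt)²/(4Dt)), with n_e·A the pore (flow) area.
Plume center vt = 0.25 × 21 = 5.25 m, so the well at 7.8 m is 2.55 m downgradient of the peak.
√(4πDt) = 4.298 m, giving peak height M/(n_e·A·√(4πDt)) = 71/(0.36 × 210 × 4.298) = 0.2185 kg/m³.
(x−vt)²/(4Dt) = (2.55)²/(4 × 0.070 × 21) = 1.106; exp(−1.106) = 0.3309.
C = 0.2185 × 0.3309 = 0.0723 kg/m³.

0.0723 kg/m³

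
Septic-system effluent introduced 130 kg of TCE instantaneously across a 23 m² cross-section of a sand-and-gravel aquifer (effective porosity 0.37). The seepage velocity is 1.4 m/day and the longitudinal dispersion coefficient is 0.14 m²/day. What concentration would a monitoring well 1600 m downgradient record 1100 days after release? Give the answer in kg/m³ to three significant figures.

For an instantaneous plane source, C(x,t) = M/(n_e·A·√(4πDt)) · exp(−(x−vt)²/(4Dt)), with n_e·A the pore (flow) area.
Plume center vt = 1.4 × 1100 = 1540 m, so the well at 1600 m is 60 m downgradient of the peak.
√(4πDt) = 43.99 m, giving peak height M/(n_e·A·√(4πDt)) = 130/(0.37 × 23 × 43.99) = 0.3473 kg/m³.
(x−vt)²/(4Dt) = (60)²/(4 × 0.14 × 1100) = 5.844; exp(−5.844) = 0.002897.
C = 0.3473 × 0.002897 = 0.00101 kg/m³.

0.00101 kg/m³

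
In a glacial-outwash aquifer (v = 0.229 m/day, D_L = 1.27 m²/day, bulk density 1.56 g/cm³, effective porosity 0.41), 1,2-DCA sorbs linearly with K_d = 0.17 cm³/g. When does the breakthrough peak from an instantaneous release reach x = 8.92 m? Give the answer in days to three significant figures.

Retardation factor R = 1 + ρ_b·K_d/n = 1 + 1.56 × 0.17/0.41 = 1.647.
Sorption retards both mechanisms: v_R = v/R = 0.1390 m/day, D_R = D/R = 0.7711 m²/day.
Peak time from v_R²t² + 2D_R t − x² = 0: t = (√(D_R² + v_R²x²) − D_R)/v_R².
√(D_R² + v_R²x²) = √(0.7711² + 0.1390² × 8.92²) = 1.460; v_R² = 0.01932.
t = (1.460 − 0.7711)/0.01932 = 35.7 days.

35.7 days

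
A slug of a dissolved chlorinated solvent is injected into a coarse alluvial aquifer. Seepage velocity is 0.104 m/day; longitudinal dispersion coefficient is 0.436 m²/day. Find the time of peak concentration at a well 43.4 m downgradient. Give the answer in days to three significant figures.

For the 1D instantaneous-source solution, setting ∂C/∂t = 0 at fixed x gives v²t² + 2Dt − x² = 0, so t = (√(D² + v²x²) − D)/v².
√(D² + v²x²) = √(0.436² + 0.104² × 43.4²) = 4.535; v² = 0.010816.
t = (4.535 − 0.436)/0.010816 = 379 days (vs. the pure-advection estimate x/v = 417 d).

379 days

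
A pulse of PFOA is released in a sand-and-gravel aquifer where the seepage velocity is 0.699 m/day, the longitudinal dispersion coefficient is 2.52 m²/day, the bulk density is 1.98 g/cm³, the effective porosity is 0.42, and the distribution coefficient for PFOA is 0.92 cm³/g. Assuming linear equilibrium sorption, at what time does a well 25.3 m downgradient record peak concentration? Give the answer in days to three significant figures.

Retardation factor R = 1 + ρ_b·K_d/n = 1 + 1.98 × 0.92/0.42 = 5.337.
Sorption retards both mechanisms: v_R = v/R = 0.1310 m/day, D_R = D/R = 0.4722 m²/day.
Peak time from v_R²t² + 2D_R t − x² = 0: t = (√(D_R² + v_R²x²) − D_R)/v_R².
√(D_R² + v_R²x²) = √(0.4722² + 0.1310² × 25.3²) = 3.348; v_R² = 0.01716.
t = (3.348 − 0.4722)/0.01716 = 168 days.

168 days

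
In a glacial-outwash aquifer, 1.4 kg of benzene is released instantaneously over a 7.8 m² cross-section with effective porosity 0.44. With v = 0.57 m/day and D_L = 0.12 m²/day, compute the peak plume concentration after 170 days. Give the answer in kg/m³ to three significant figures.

0.0255 kg/m³

The peak of an instantaneous 1D plume sits at x = vt; there the Gaussian factor is 1 and C_max = M/(n_e·A·√(4πDt)), where n_e·A is the pore area the mass is dissolved in.
√(4πDt) = √(4π × 0.12 × 170) = 16.01 m, so C_max = 1.4/(0.44 × 7.8 × 16.01) = 0.0255 kg/m³.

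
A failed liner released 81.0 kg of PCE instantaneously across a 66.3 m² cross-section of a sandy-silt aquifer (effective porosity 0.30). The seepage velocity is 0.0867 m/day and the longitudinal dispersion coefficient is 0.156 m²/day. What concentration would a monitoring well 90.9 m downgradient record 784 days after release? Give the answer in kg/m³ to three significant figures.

For an instantaneous plane source, C(x,t) = M/(n_e·A·√(4πDt)) · exp(−(x−vt)²/(4Dt)), with n_e·A the pore (flow) area.
Plume center vt = 0.0867 × 784 = 67.9728 m, so the well at 90.9 m is 22.9272 m downgradient of the peak.
√(4πDt) = 39.20 m, giving peak height M/(n_e·A·√(4πDt)) = 81.0/(0.30 × 66.3 × 39.20) = 0.1039 kg/m³.
(x−vt)²/(4Dt) = (22.9272)²/(4 × 0.156 × 784) = 1.074; exp(−1.074) = 0.3416.
C = 0.1039 × 0.3416 = 0.0355 kg/m³.

0.0355 kg/m³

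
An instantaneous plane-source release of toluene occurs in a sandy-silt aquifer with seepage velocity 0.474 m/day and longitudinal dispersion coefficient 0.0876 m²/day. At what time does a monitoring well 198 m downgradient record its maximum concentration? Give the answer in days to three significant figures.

For the 1D instantaneous-source solution, setting ∂C/∂t = 0 at fixed x gives v²t² + 2Dt − x² = 0, so t = (√(D² + v²x²) − D)/v².
√(D² + v²x²) = √(0.0876² + 0.474² × 198²) = 93.85; v² = 0.224676.
t = (93.85 − 0.0876)/0.224676 = 417 days (vs. the pure-advection estimate x/v = 418 d).

417 days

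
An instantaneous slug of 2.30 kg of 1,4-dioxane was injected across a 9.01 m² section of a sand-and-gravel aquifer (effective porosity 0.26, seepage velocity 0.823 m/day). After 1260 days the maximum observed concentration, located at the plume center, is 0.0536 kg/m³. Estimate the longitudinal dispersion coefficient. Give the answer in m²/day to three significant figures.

0.0212 m²/day

At the plume center C_max = M/(n_e·A·√(4πDt)), so D = M²/(4πt·(n_e·A·C_max)²).
n_e·A·C_max = 0.26 × 9.01 × 0.0536 = 0.1256 kg/m.
D = 2.30²/(4π × 1260 × 0.1256²) = 0.0212 m²/day.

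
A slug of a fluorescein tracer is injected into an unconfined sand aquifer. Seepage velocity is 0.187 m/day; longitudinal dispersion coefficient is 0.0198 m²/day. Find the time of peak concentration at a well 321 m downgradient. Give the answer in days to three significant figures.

1720 days

For the 1D instantaneous-source solution, setting ∂C/∂t = 0 at fixed x gives v²t² + 2Dt − x² = 0, so t = (√(D² + v²x²) − D)/v².
√(D² + v²x²) = √(0.0198² + 0.187² × 321²) = 60.03; v² = 0.034969.
t = (60.03 − 0.0198)/0.034969 = 1720 days (vs. the pure-advection estimate x/v = 1720 d).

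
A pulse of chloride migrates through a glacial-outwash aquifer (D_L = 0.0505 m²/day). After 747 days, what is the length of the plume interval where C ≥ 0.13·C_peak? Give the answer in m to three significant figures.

35.1 m

The plume is Gaussian with σ = √(2Dt) = √(2 × 0.0505 × 747) = 8.686 m.
C/C_peak = exp(−Δx²/(2σ²)) = 0.13 ⇒ Δx = σ·√(−2 ln 0.13) = 8.686 × 2.020 = 17.55 m.
Width = 2Δx = 35.1 m.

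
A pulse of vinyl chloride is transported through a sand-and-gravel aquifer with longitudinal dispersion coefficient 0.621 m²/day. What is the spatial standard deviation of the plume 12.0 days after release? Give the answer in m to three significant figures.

3.86 m

Dispersive spreading gives a Gaussian with σ² = 2Dt; advection only shifts the center.
σ = √(2 × 0.621 × 12.0) = 3.86 m.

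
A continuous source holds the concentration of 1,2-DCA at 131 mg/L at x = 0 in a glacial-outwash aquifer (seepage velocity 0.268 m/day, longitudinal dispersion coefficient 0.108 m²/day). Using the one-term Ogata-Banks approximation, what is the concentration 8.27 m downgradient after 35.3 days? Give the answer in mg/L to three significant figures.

For a continuous step input, C/C₀ ≈ ½·erfc((x−vt)/(2√(Dt))).
vt = 0.268 × 35.3 = 9.4604 m and 2√(Dt) = 2√(0.108 × 35.3) = 3.905 m.
Argument (x−vt)/(2√(Dt)) = (8.27 − 9.4604)/3.905 = -0.3048; ½·erfc(-0.3048) = 0.6668.
C = 131 × 0.6668 = 87.4 mg/L.

87.4 mg/L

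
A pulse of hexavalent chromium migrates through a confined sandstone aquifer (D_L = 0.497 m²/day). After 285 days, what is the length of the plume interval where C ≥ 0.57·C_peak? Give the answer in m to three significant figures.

The plume is Gaussian with σ = √(2Dt) = √(2 × 0.497 × 285) = 16.83 m.
C/C_peak = exp(−Δx²/(2σ²)) = 0.57 ⇒ Δx = σ·√(−2 ln 0.57) = 16.83 × 1.060 = 17.84 m.
Width = 2Δx = 35.7 m.

35.7 m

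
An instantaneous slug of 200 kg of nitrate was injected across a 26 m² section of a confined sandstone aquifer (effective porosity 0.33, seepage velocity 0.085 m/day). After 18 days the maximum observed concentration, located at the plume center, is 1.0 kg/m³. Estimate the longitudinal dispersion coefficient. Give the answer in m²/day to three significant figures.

At the plume center C_max = M/(n_e·A·√(4πDt)), so D = M²/(4πt·(n_e·A·C_max)²).
n_e·A·C_max = 0.33 × 26 × 1.0 = 8.580 kg/m.
D = 200²/(4π × 18 × 8.580²) = 2.40 m²/day.

2.40 m²/day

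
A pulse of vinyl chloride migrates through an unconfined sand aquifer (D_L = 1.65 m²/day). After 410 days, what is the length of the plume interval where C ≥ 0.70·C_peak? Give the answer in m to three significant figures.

62.1 m

The plume is Gaussian with σ = √(2Dt) = √(2 × 1.65 × 410) = 36.78 m.
C/C_peak = exp(−Δx²/(2σ²)) = 0.70 ⇒ Δx = σ·√(−2 ln 0.70) = 36.78 × 0.8446 = 31.06 m.
Width = 2Δx = 62.1 m.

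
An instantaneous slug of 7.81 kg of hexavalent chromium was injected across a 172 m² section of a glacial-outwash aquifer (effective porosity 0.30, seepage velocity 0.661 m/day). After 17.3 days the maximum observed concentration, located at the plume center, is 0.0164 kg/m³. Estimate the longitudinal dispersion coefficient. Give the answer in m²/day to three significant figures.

At the plume center C_max = M/(n_e·A·√(4πDt)), so D = M²/(4πt·(n_e·A·C_max)²).
n_e·A·C_max = 0.30 × 172 × 0.0164 = 0.8462 kg/m.
D = 7.81²/(4π × 17.3 × 0.8462²) = 0.392 m²/day.

0.392 m²/day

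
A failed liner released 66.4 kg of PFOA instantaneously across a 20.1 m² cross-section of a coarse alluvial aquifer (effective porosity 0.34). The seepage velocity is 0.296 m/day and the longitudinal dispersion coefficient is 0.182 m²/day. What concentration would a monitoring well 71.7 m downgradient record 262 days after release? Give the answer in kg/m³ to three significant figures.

For an instantaneous plane source, C(x,t) = M/(n_e·A·√(4πDt)) · exp(−(x−vt)²/(4Dt)), with n_e·A the pore (flow) area.
Plume center vt = 0.296 × 262 = 77.552 m, so the well at 71.7 m is 5.852 m upgradient of the peak.
√(4πDt) = 24.48 m, giving peak height M/(n_e·A·√(4πDt)) = 66.4/(0.34 × 20.1 × 24.48) = 0.3969 kg/m³.
(x−vt)²/(4Dt) = (-5.852)²/(4 × 0.182 × 262) = 0.1795; exp(−0.1795) = 0.8357.
C = 0.3969 × 0.8357 = 0.332 kg/m³.

0.332 kg/m³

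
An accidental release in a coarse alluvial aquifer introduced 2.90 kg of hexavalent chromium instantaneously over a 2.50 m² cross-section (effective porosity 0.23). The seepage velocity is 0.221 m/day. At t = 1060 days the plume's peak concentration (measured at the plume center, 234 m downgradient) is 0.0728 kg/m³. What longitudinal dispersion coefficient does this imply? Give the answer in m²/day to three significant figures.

0.360 m²/day

At the plume center C_max = M/(n_e·A·√(4πDt)), so D = M²/(4πt·(n_e·A·C_max)²).
n_e·A·C_max = 0.23 × 2.50 × 0.0728 = 0.04186 kg/m.
D = 2.90²/(4π × 1060 × 0.04186²) = 0.360 m²/day.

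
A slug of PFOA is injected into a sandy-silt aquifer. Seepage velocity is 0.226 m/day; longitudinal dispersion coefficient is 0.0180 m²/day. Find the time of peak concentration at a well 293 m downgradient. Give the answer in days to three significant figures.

For the 1D instantaneous-source solution, setting ∂C/∂t = 0 at fixed x gives v²t² + 2Dt − x² = 0, so t = (√(D² + v²x²) − D)/v².
√(D² + v²x²) = √(0.0180² + 0.226² × 293²) = 66.22; v² = 0.051076.
t = (66.22 − 0.0180)/0.051076 = 1300 days (vs. the pure-advection estimate x/v = 1300 d).

1300 days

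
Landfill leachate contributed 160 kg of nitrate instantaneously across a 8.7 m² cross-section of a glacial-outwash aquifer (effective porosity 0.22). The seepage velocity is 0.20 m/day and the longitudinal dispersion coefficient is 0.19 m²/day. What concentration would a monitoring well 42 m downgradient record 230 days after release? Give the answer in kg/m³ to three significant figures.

3.26 kg/m³

For an instantaneous plane source, C(x,t) = M/(n_e·A·√(4πDt)) · exp(−(x−vt)²/(4Dt)), with n_e·A the pore (flow) area.
Plume center vt = 0.20 × 230 = 46 m, so the well at 42 m is 4 m upgradient of the peak.
√(4πDt) = 23.43 m, giving peak height M/(n_e·A·√(4πDt)) = 160/(0.22 × 8.7 × 23.43) = 3.568 kg/m³.
(x−vt)²/(4Dt) = (-4)²/(4 × 0.19 × 230) = 0.09153; exp(−0.09153) = 0.9125.
C = 3.568 × 0.9125 = 3.26 kg/m³.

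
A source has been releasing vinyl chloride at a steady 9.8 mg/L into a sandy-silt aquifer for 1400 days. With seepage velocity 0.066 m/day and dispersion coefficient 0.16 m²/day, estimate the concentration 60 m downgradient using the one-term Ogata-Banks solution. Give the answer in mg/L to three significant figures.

9.18 mg/L

For a continuous step input, C/C₀ ≈ ½·erfc((x−vt)/(2√(Dt))).
vt = 0.066 × 1400 = 92.4 m and 2√(Dt) = 2√(0.16 × 1400) = 29.93 m.
Argument (x−vt)/(2√(Dt)) = (60 − 92.4)/29.93 = -1.083; ½·erfc(-1.083) = 0.9372.
C = 9.8 × 0.9372 = 9.18 mg/L.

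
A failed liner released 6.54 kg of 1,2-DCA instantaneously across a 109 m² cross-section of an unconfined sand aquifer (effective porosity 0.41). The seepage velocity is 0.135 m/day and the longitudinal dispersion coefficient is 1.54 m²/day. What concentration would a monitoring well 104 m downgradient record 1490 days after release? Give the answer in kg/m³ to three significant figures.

For an instantaneous plane source, C(x,t) = M/(n_e·A·√(4πDt)) · exp(−(x−vt)²/(4Dt)), with n_e·A the pore (flow) area.
Plume center vt = 0.135 × 1490 = 201.15 m, so the well at 104 m is 97.15 m upgradient of the peak.
√(4πDt) = 169.8 m, giving peak height M/(n_e·A·√(4πDt)) = 6.54/(0.41 × 109 × 169.8) = 0.0008618 kg/m³.
(x−vt)²/(4Dt) = (-97.15)²/(4 × 1.54 × 1490) = 1.028; exp(−1.028) = 0.3577.
C = 0.0008618 × 0.3577 = 0.000308 kg/m³.

0.000308 kg/m³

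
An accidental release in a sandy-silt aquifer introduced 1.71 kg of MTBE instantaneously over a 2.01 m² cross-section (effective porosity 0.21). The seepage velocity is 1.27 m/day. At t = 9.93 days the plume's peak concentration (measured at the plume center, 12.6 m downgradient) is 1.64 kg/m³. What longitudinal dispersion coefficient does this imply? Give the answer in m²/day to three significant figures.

0.0489 m²/day

At the plume center C_max = M/(n_e·A·√(4πDt)), so D = M²/(4πt·(n_e·A·C_max)²).
n_e·A·C_max = 0.21 × 2.01 × 1.64 = 0.6922 kg/m.
D = 1.71²/(4π × 9.93 × 0.6922²) = 0.0489 m²/day.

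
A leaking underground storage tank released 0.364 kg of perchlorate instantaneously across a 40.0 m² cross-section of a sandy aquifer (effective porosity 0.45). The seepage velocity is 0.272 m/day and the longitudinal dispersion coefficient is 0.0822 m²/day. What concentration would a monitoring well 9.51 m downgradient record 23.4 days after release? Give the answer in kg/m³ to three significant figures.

For an instantaneous plane source, C(x,t) = M/(n_e·A·√(4πDt)) · exp(−(x−vt)²/(4Dt)), with n_e·A the pore (flow) area.
Plume center vt = 0.272 × 23.4 = 6.3648 m, so the well at 9.51 m is 3.1452 m downgradient of the peak.
√(4πDt) = 4.916 m, giving peak height M/(n_e·A·√(4πDt)) = 0.364/(0.45 × 40.0 × 4.916) = 0.004114 kg/m³.
(x−vt)²/(4Dt) = (3.1452)²/(4 × 0.0822 × 23.4) = 1.286; exp(−1.286) = 0.2764.
C = 0.004114 × 0.2764 = 0.00114 kg/m³.

0.00114 kg/m³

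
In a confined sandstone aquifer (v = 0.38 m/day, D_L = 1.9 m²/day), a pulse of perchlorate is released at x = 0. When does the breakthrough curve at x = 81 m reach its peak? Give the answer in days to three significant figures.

For the 1D instantaneous-source solution, setting ∂C/∂t = 0 at fixed x gives v²t² + 2Dt − x² = 0, so t = (√(D² + v²x²) − D)/v².
√(D² + v²x²) = √(1.9² + 0.38² × 81²) = 30.84; v² = 0.1444.
t = (30.84 − 1.9)/0.1444 = 200 days (vs. the pure-advection estimate x/v = 213 d).

200 days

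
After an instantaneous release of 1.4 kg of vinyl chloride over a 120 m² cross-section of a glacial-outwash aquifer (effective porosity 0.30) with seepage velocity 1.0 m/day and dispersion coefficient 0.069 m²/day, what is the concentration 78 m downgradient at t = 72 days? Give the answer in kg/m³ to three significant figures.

For an instantaneous plane source, C(x,t) = M/(n_e·A·√(4πDt)) · exp(−(x−vt)²/(4Dt)), with n_e·A the pore (flow) area.
Plume center vt = 1.0 × 72 = 72 m, so the well at 78 m is 6 m downgradient of the peak.
√(4πDt) = 7.901 m, giving peak height M/(n_e·A·√(4πDt)) = 1.4/(0.30 × 120 × 7.901) = 0.004922 kg/m³.
(x−vt)²/(4Dt) = (6)²/(4 × 0.069 × 72) = 1.812; exp(−1.812) = 0.1633.
C = 0.004922 × 0.1633 = 0.000804 kg/m³.

0.000804 kg/m³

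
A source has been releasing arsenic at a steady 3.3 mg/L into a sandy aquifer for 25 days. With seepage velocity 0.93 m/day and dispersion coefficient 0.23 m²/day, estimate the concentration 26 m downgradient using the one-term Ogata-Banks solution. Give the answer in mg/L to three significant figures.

For a continuous step input, C/C₀ ≈ ½·erfc((x−vt)/(2√(Dt))).
vt = 0.93 × 25 = 23.25 m and 2√(Dt) = 2√(0.23 × 25) = 4.796 m.
Argument (x−vt)/(2√(Dt)) = (26 − 23.25)/4.796 = 0.5734; ½·erfc(0.5734) = 0.2087.
C = 3.3 × 0.2087 = 0.689 mg/L.

0.689 mg/L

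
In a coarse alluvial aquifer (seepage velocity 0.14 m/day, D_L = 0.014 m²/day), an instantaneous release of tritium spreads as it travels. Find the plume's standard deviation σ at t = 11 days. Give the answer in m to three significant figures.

0.555 m

Dispersive spreading gives a Gaussian with σ² = 2Dt; advection only shifts the center.
σ = √(2 × 0.014 × 11) = 0.555 m.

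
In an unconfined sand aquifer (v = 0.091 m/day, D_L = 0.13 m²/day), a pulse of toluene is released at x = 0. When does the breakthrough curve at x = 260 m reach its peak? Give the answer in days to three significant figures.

For the 1D instantaneous-source solution, setting ∂C/∂t = 0 at fixed x gives v²t² + 2Dt − x² = 0, so t = (√(D² + v²x²) − D)/v².
√(D² + v²x²) = √(0.13² + 0.091² × 260²) = 23.66; v² = 0.008281.
t = (23.66 − 0.13)/0.008281 = 2840 days (vs. the pure-advection estimate x/v = 2860 d).

2840 days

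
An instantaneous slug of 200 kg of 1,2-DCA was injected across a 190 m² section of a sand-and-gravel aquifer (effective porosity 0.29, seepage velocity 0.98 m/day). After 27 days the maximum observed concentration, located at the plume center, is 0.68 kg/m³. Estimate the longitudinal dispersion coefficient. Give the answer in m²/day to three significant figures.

At the plume center C_max = M/(n_e·A·√(4πDt)), so D = M²/(4πt·(n_e·A·C_max)²).
n_e·A·C_max = 0.29 × 190 × 0.68 = 37.47 kg/m.
D = 200²/(4π × 27 × 37.47²) = 0.0840 m²/day.

0.0840 m²/day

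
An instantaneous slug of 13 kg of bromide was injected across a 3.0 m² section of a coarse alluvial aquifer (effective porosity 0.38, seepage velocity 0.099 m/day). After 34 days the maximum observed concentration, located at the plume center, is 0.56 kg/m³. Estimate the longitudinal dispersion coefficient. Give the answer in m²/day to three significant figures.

0.971 m²/day

At the plume center C_max = M/(n_e·A·√(4πDt)), so D = M²/(4πt·(n_e·A·C_max)²).
n_e·A·C_max = 0.38 × 3.0 × 0.56 = 0.6384 kg/m.
D = 13²/(4π × 34 × 0.6384²) = 0.971 m²/day.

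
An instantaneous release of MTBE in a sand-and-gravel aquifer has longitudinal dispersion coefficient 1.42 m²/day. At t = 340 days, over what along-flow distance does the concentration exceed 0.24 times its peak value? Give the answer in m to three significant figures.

The plume is Gaussian with σ = √(2Dt) = √(2 × 1.42 × 340) = 31.07 m.
C/C_peak = exp(−Δx²/(2σ²)) = 0.24 ⇒ Δx = σ·√(−2 ln 0.24) = 31.07 × 1.689 = 52.48 m.
Width = 2Δx = 105 m.

105 m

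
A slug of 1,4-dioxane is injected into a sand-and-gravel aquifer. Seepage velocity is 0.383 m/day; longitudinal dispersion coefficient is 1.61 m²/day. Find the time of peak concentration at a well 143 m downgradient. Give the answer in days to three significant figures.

For the 1D instantaneous-source solution, setting ∂C/∂t = 0 at fixed x gives v²t² + 2Dt − x² = 0, so t = (√(D² + v²x²) − D)/v².
√(D² + v²x²) = √(1.61² + 0.383² × 143²) = 54.79; v² = 0.146689.
t = (54.79 − 1.61)/0.146689 = 363 days (vs. the pure-advection estimate x/v = 373 d).

363 days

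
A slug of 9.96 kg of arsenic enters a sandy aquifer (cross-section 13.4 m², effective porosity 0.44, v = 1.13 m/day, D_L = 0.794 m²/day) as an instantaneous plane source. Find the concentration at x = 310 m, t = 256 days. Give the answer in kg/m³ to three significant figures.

For an instantaneous plane source, C(x,t) = M/(n_e·A·√(4πDt)) · exp(−(x−vt)²/(4Dt)), with n_e·A the pore (flow) area.
Plume center vt = 1.13 × 256 = 289.28 m, so the well at 310 m is 20.72 m downgradient of the peak.
√(4πDt) = 50.54 m, giving peak height M/(n_e·A·√(4πDt)) = 9.96/(0.44 × 13.4 × 50.54) = 0.03342 kg/m³.
(x−vt)²/(4Dt) = (20.72)²/(4 × 0.794 × 256) = 0.5280; exp(−0.5280) = 0.5898.
C = 0.03342 × 0.5898 = 0.0197 kg/m³.

0.0197 kg/m³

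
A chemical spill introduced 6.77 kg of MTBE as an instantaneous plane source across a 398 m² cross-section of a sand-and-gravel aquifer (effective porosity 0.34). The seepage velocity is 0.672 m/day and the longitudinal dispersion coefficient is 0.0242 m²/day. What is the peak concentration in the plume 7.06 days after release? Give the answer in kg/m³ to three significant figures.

0.0341 kg/m³

The peak of an instantaneous 1D plume sits at x = vt; there the Gaussian factor is 1 and C_max = M/(n_e·A·√(4πDt)), where n_e·A is the pore area the mass is dissolved in.
√(4πDt) = √(4π × 0.0242 × 7.06) = 1.465 m, so C_max = 6.77/(0.34 × 398 × 1.465) = 0.0341 kg/m³.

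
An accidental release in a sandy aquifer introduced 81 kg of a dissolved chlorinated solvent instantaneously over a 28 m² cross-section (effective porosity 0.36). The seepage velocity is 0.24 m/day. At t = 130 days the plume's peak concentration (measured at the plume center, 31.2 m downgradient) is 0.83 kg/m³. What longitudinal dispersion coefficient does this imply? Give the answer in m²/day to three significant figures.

0.0574 m²/day

At the plume center C_max = M/(n_e·A·√(4πDt)), so D = M²/(4πt·(n_e·A·C_max)²).
n_e·A·C_max = 0.36 × 28 × 0.83 = 8.366 kg/m.
D = 81²/(4π × 130 × 8.366²) = 0.0574 m²/day.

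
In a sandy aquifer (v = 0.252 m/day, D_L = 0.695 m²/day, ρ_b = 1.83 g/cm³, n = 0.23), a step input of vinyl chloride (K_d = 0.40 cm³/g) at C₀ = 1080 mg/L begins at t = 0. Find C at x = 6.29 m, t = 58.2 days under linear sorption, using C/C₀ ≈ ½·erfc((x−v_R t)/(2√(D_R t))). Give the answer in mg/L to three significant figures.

Retardation factor R = 1 + ρ_b·K_d/n = 1 + 1.83 × 0.40/0.23 = 4.183.
Sorption retards both mechanisms: v_R = v/R = 0.06024 m/day, D_R = D/R = 0.1661 m²/day.
v_R·t = 0.06024 × 58.2 = 3.505968 m; 2√(D_R t) = 6.218 m; argument = (6.29 − 3.505968)/6.218 = 0.4477.
C = C₀ × ½·erfc(0.4477) = 1080 × 0.2633 = 284 mg/L.

284 mg/L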